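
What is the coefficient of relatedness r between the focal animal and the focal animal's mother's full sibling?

0.25

Each parent–offspring link contributes a factor of 1/2, and independent paths through distinct common ancestors add.
Full aunt/uncle↔niece/nephew: two paths of length 3 through the shared grandparent pair: r = 2·(1/2)^3 = 1/4.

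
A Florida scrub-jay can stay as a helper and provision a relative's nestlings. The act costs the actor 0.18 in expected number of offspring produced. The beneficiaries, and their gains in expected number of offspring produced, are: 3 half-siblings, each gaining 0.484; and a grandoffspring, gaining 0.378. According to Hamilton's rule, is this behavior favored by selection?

Yes

Hamilton's rule: the trait is favored when the sum of r·B over every recipient exceeds the actor's cost C.
r to a half-sibling = 1/4 (half-sibs share one parent — one path of length 2: r = (1/2)^2 = 1/4).
r to a grandoffspring = 1/4 (two parent–offspring links: r = (1/2)^2 = 1/4).
Summing one r·B term per recipient: 3·0.25·0.484 + 1·0.25·0.378 = 0.4575.
0.4575 > 0.18: the indirect benefit exceeds the cost.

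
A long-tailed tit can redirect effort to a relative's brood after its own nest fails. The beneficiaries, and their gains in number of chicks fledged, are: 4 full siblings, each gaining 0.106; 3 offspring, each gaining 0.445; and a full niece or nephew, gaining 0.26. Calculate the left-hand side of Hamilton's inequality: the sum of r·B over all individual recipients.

0.9445

r to a full sibling = 1/2 (full sibs share both parents — two paths of length 2: r = 2·(1/2)^2 = 1/2).
r to an offspring = 1/2 (one parent–offspring link: r = (1/2)^1 = 1/2).
r to a full niece or nephew = 0.25 (full aunt/uncle↔niece/nephew: two paths of length 3 through the shared grandparent pair: r = 2·(1/2)^3 = 1/4).
Summing one r·B term per recipient: 4·0.5·0.106 + 3·0.5·0.445 + 1·0.25·0.26 = 0.9445.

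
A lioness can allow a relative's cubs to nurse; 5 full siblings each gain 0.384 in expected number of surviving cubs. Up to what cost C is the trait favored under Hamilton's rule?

0.96

r to a full sibling = 1/2 (full sibs share both parents — two paths of length 2: r = 2·(1/2)^2 = 1/2).
Hamilton's rule: n·r·B > C, so the trait is favored while C < n·r·B = 5·0.5·0.384 = 0.96.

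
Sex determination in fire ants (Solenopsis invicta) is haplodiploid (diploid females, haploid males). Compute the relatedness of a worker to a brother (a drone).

0.25

Her haploid brother carries none of their father's genes and a random half of their mother's genome; that half matches the maternal half of her own genome with probability 1/2: r = 1/2 · 1/2 = 1/4.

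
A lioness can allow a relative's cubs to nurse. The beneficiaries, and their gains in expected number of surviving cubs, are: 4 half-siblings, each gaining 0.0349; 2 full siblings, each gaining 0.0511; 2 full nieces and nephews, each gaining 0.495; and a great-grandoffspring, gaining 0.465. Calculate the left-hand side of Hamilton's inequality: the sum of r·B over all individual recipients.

r to a half-sibling = 1/4 (half-sibs share one parent — one path of length 2: r = (1/2)^2 = 1/4).
r to a full sibling = 1/2 (full sibs share both parents — two paths of length 2: r = 2·(1/2)^2 = 1/2).
r to a full niece or nephew = 1/4 (full aunt/uncle↔niece/nephew: two paths of length 3 through the shared grandparent pair: r = 2·(1/2)^3 = 1/4).
r to a great-grandoffspring = 1/8 (three parent–offspring links: r = (1/2)^3 = 1/8).
Summing one r·B term per recipient: 4·0.25·0.0349 + 2·0.5·0.0511 + 2·0.25·0.495 + 1·0.125·0.465 = 0.391625.

0.391625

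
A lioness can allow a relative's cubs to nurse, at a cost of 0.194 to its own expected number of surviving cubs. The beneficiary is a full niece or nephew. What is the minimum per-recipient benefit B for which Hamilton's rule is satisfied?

0.776

r to a full niece or nephew = 0.25 (full aunt/uncle↔niece/nephew: two paths of length 3 through the shared grandparent pair: r = 2·(1/2)^3 = 1/4).
Hamilton's rule with n recipients of equal r: n·r·B > C, so B > C/(n·r) = 0.194/(1·0.25) = 0.776.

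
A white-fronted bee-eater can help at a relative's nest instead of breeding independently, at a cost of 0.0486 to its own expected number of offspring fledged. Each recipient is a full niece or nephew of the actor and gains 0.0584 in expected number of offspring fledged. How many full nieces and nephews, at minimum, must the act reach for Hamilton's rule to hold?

4

r to a full niece or nephew = 1/4 (full aunt/uncle↔niece/nephew: two paths of length 3 through the shared grandparent pair: r = 2·(1/2)^3 = 1/4).
Hamilton's rule: n·r·B > C  ⇒  n > C/(r·B) = 0.0486/(0.25·0.0584) = 3.329.
The smallest integer exceeding 3.329 is 4.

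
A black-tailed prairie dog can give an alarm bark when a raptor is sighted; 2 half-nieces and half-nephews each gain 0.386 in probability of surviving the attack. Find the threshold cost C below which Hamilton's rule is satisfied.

0.0965

r to a half-niece or half-nephew = 0.125 (half-aunt/uncle↔niece/nephew: one path of length 3: r = (1/2)^3 = 1/8).
Hamilton's rule: n·r·B > C, so the trait is favored while C < n·r·B = 2·0.125·0.386 = 0.0965.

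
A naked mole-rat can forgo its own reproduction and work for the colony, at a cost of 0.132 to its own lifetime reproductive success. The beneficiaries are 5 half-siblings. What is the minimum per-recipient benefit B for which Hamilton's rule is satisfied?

r to a half-sibling = 1/4 (half-sibs share one parent — one path of length 2: r = (1/2)^2 = 1/4).
Hamilton's rule with n recipients of equal r: n·r·B > C, so B > C/(n·r) = 0.132/(5·0.25) = 0.1056.

0.1056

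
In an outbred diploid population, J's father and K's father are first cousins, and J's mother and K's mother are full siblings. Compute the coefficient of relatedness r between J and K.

Wright's path rule: contributions from independent ancestry routes add.
J and K are related in two ways: second cousins through their fathers (r = 1/32) and first cousins through their mothers (r = 1/8).
r = 1/32 + 1/8 = 5/32 = 0.15625.

0.15625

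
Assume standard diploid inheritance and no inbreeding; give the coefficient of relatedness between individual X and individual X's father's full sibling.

0.25

Each parent–offspring link contributes a factor of 1/2, and independent paths through distinct common ancestors add.
Full aunt/uncle↔niece/nephew: two paths of length 3 through the shared grandparent pair: r = 2·(1/2)^3 = 1/4.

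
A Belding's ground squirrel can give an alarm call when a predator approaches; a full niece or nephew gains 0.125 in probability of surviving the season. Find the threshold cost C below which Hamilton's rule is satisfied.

0.03125

r to a full niece or nephew = 1/4 (full aunt/uncle↔niece/nephew: two paths of length 3 through the shared grandparent pair: r = 2·(1/2)^3 = 1/4).
Hamilton's rule: n·r·B > C, so the trait is favored while C < n·r·B = 1·0.25·0.125 = 0.03125.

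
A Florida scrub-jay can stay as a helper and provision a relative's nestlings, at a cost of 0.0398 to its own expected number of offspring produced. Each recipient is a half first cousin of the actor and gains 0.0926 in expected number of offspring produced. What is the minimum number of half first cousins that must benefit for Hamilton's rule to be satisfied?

r to a half first cousin = 1/16 (half first cousins share one grandparent — one path of length 4: r = (1/2)^4 = 1/16).
Hamilton's rule: n·r·B > C  ⇒  n > C/(r·B) = 0.0398/(0.0625·0.0926) = 6.877.
The smallest integer exceeding 6.877 is 7.

7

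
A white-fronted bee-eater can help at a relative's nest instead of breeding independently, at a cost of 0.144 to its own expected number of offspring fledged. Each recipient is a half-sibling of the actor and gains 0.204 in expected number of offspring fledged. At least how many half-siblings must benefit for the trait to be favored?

r to a half-sibling = 1/4 (half-sibs share one parent — one path of length 2: r = (1/2)^2 = 1/4).
Hamilton's rule: n·r·B > C  ⇒  n > C/(r·B) = 0.144/(0.25·0.204) = 2.824.
The smallest integer exceeding 2.824 is 3.

3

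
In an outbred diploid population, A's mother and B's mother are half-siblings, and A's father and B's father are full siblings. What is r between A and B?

0.1875

With two independent routes of shared ancestry, r is the sum of the two contributions.
A and B are related in two ways: half first cousins through their mothers (r = 1/16) and first cousins through their fathers (r = 1/8).
r = 1/16 + 1/8 = 0.1875.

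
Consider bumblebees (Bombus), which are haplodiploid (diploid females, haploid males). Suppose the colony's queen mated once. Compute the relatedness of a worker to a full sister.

0.75

Haplodiploid full sisters inherit their father's entire haploid genome identically (contributing 1/2) and on average half of their mother's contribution (1/2 · 1/2 = 1/4); r = 1/2 + 1/4 = 3/4.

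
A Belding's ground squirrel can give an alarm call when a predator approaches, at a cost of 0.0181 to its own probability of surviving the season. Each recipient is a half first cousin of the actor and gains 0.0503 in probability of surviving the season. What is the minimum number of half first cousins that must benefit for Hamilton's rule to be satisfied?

6

r to a half first cousin = 1/16 (half first cousins share one grandparent — one path of length 4: r = (1/2)^4 = 1/16).
Hamilton's rule: n·r·B > C  ⇒  n > C/(r·B) = 0.0181/(0.0625·0.0503) = 5.757.
The smallest integer exceeding 5.757 is 6.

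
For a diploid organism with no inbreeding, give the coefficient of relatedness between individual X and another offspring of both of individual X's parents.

Each parent–offspring link contributes a factor of 1/2, and independent paths through distinct common ancestors add.
Full sibs share both parents — two paths of length 2: r = 2·(1/2)^2 = 1/2.

0.5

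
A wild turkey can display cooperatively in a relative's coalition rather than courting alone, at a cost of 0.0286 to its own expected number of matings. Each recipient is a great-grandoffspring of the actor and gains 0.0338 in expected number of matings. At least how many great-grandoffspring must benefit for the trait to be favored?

r to a great-grandoffspring = 0.125 (three parent–offspring links: r = (1/2)^3 = 1/8).
Hamilton's rule: n·r·B > C  ⇒  n > C/(r·B) = 0.0286/(0.125·0.0338) = 6.769.
The smallest integer exceeding 6.769 is 7.

7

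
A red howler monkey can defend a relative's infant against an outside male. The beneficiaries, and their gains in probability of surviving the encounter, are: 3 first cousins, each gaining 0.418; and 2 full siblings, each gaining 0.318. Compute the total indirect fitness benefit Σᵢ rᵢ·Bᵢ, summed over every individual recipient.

r to a first cousin = 1/8 (first cousins share one grandparent pair — two paths of length 4: r = 2·(1/2)^4 = 1/8).
r to a full sibling = 0.5 (full sibs share both parents — two paths of length 2: r = 2·(1/2)^2 = 1/2).
Summing one r·B term per recipient: 3·0.125·0.418 + 2·0.5·0.318 = 0.47475.

0.47475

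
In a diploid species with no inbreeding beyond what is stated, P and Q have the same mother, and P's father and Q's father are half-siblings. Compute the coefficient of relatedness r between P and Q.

0.3125

With two independent routes of shared ancestry, r is the sum of the two contributions.
P and Q are related in two ways: half-sibs through their shared mother (r = 1/4) and half first cousins through their fathers (r = 1/16).
r = 1/4 + 1/16 = 0.3125.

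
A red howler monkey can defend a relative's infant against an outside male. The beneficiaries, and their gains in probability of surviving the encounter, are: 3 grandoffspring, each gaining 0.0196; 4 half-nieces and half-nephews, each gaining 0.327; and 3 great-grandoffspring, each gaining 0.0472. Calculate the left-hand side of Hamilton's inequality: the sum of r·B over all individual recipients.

r to a grandoffspring = 1/4 (two parent–offspring links: r = (1/2)^2 = 1/4).
r to a half-niece or half-nephew = 0.125 (half-aunt/uncle↔niece/nephew: one path of length 3: r = (1/2)^3 = 1/8).
r to a great-grandoffspring = 0.125 (three parent–offspring links: r = (1/2)^3 = 1/8).
Summing one r·B term per recipient: 3·0.25·0.0196 + 4·0.125·0.327 + 3·0.125·0.0472 = 0.1959.

0.1959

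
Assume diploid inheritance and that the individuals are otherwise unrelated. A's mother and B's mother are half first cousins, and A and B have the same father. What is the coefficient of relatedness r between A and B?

Independent pedigree routes through distinct common ancestors add.
A and B are related in two ways: half second cousins through their mothers (r = 1/64) and half-sibs through their shared father (r = 1/4).
r = 1/64 + 1/4 = 0.265625.

0.265625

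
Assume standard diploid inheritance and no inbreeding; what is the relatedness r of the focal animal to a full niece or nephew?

Full aunt/uncle↔niece/nephew: two paths of length 3 through the shared grandparent pair: r = 2·(1/2)^3 = 1/4.

0.25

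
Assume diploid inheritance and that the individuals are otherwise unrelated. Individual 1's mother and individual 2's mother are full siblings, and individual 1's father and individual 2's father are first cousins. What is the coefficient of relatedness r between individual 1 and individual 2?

0.15625

Relatedness sums over independent paths through distinct common ancestors.
Individual 1 and individual 2 are related in two ways: first cousins through their mothers (r = 1/8) and second cousins through their fathers (r = 1/32).
r = 1/8 + 1/32 = 0.15625.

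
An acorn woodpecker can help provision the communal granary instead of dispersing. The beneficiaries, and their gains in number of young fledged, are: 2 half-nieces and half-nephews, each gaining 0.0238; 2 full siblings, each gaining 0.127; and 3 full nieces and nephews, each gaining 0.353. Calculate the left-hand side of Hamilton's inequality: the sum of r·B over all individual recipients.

r to a half-niece or half-nephew = 1/8 (half-aunt/uncle↔niece/nephew: one path of length 3: r = (1/2)^3 = 1/8).
r to a full sibling = 1/2 (full sibs share both parents — two paths of length 2: r = 2·(1/2)^2 = 1/2).
r to a full niece or nephew = 1/4 (full aunt/uncle↔niece/nephew: two paths of length 3 through the shared grandparent pair: r = 2·(1/2)^3 = 1/4).
Summing one r·B term per recipient: 2·0.125·0.0238 + 2·0.5·0.127 + 3·0.25·0.353 = 0.3977.

0.3977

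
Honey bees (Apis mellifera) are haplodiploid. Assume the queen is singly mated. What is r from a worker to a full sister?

0.75

Haplodiploid full sisters inherit their father's entire haploid genome identically (contributing 1/2) and on average half of their mother's contribution (1/2 · 1/2 = 1/4); r = 1/2 + 1/4 = 3/4.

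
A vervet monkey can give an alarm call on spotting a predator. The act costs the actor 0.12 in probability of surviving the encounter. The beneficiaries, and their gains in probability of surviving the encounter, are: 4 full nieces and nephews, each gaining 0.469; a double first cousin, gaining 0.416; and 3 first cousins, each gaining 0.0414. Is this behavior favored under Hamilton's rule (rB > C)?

Hamilton's rule: the trait is favored when the sum of r·B over every recipient exceeds the actor's cost C.
r to a full niece or nephew = 1/4 (full aunt/uncle↔niece/nephew: two paths of length 3 through the shared grandparent pair: r = 2·(1/2)^3 = 1/4).
r to a double first cousin = 0.25 (double first cousins share both grandparent pairs — four paths of length 4: r = 4·(1/2)^4 = 1/4).
r to a first cousin = 1/8 (first cousins share one grandparent pair — two paths of length 4: r = 2·(1/2)^4 = 1/8).
Summing one r·B term per recipient: 4·0.25·0.469 + 1·0.25·0.416 + 3·0.125·0.0414 = 0.588525.
0.588525 > 0.12: the indirect benefit exceeds the cost.

Yes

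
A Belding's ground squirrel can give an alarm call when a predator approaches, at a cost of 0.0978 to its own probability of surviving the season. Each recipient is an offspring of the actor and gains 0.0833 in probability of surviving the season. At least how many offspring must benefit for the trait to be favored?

r to an offspring = 1/2 (one parent–offspring link: r = (1/2)^1 = 1/2).
Hamilton's rule: n·r·B > C  ⇒  n > C/(r·B) = 0.0978/(0.5·0.0833) = 2.348.
The smallest integer exceeding 2.348 is 3.

3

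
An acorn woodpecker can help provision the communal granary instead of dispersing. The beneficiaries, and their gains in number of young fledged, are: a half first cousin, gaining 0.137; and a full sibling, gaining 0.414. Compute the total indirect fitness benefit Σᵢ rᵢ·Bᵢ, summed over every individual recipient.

0.2155625

r to a half first cousin = 1/16 (half first cousins share one grandparent — one path of length 4: r = (1/2)^4 = 1/16).
r to a full sibling = 0.5 (full sibs share both parents — two paths of length 2: r = 2·(1/2)^2 = 1/2).
Summing one r·B term per recipient: 1·0.0625·0.137 + 1·0.5·0.414 = 0.2155625.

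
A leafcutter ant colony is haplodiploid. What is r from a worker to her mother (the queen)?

0.5

One meiotic link between diploid queen and diploid daughter: r = 1/2.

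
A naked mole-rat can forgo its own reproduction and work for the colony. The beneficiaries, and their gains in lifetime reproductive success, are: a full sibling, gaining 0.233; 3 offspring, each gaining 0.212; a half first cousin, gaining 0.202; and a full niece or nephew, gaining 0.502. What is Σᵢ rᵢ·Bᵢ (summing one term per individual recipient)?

r to a full sibling = 1/2 (full sibs share both parents — two paths of length 2: r = 2·(1/2)^2 = 1/2).
r to an offspring = 1/2 (one parent–offspring link: r = (1/2)^1 = 1/2).
r to a half first cousin = 0.0625 (half first cousins share one grandparent — one path of length 4: r = (1/2)^4 = 1/16).
r to a full niece or nephew = 0.25 (full aunt/uncle↔niece/nephew: two paths of length 3 through the shared grandparent pair: r = 2·(1/2)^3 = 1/4).
Summing one r·B term per recipient: 1·0.5·0.233 + 3·0.5·0.212 + 1·0.0625·0.202 + 1·0.25·0.502 = 0.572625.

0.572625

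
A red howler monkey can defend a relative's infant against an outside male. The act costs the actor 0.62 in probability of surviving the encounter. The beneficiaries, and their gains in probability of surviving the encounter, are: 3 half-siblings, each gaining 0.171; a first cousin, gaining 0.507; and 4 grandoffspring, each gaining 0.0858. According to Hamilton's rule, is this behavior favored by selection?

No

Hamilton's rule: the trait is favored when the sum of r·B over every recipient exceeds the actor's cost C.
r to a half-sibling = 1/4 (half-sibs share one parent — one path of length 2: r = (1/2)^2 = 1/4).
r to a first cousin = 1/8 (first cousins share one grandparent pair — two paths of length 4: r = 2·(1/2)^4 = 1/8).
r to a grandoffspring = 1/4 (two parent–offspring links: r = (1/2)^2 = 1/4).
Summing one r·B term per recipient: 3·0.25·0.171 + 1·0.125·0.507 + 4·0.25·0.0858 = 0.277425.
0.277425 < 0.62: the indirect benefit is less than the cost.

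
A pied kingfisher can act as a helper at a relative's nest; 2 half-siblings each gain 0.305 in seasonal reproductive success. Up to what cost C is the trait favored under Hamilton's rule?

0.1525

r to a half-sibling = 1/4 (half-sibs share one parent — one path of length 2: r = (1/2)^2 = 1/4).
Hamilton's rule: n·r·B > C, so the trait is favored while C < n·r·B = 2·0.25·0.305 = 0.1525.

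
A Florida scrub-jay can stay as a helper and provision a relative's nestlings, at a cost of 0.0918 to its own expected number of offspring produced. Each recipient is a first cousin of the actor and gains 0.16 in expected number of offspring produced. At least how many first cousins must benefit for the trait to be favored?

5

r to a first cousin = 0.125 (first cousins share one grandparent pair — two paths of length 4: r = 2·(1/2)^4 = 1/8).
Hamilton's rule: n·r·B > C  ⇒  n > C/(r·B) = 0.0918/(0.125·0.16) = 4.59.
The smallest integer exceeding 4.59 is 5.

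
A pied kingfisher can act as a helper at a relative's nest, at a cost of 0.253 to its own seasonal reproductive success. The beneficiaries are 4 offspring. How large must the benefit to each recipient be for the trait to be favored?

0.1265

r to an offspring = 1/2 (one parent–offspring link: r = (1/2)^1 = 1/2).
Hamilton's rule with n recipients of equal r: n·r·B > C, so B > C/(n·r) = 0.253/(4·0.5) = 0.1265.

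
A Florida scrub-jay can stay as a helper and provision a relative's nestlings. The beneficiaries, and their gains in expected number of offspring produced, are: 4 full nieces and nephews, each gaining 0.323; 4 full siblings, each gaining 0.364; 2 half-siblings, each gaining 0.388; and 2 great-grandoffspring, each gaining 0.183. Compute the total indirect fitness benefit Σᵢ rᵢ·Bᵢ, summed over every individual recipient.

1.29075

r to a full niece or nephew = 0.25 (full aunt/uncle↔niece/nephew: two paths of length 3 through the shared grandparent pair: r = 2·(1/2)^3 = 1/4).
r to a full sibling = 0.5 (full sibs share both parents — two paths of length 2: r = 2·(1/2)^2 = 1/2).
r to a half-sibling = 0.25 (half-sibs share one parent — one path of length 2: r = (1/2)^2 = 1/4).
r to a great-grandoffspring = 0.125 (three parent–offspring links: r = (1/2)^3 = 1/8).
Summing one r·B term per recipient: 4·0.25·0.323 + 4·0.5·0.364 + 2·0.25·0.388 + 2·0.125·0.183 = 1.29075.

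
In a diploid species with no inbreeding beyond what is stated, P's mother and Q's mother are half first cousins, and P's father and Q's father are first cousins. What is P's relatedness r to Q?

0.046875

Independent pedigree routes through distinct common ancestors add.
P and Q are related in two ways: half second cousins through their mothers (r = 1/64) and second cousins through their fathers (r = 1/32).
r = 1/64 + 1/32 = 3/64 = 0.046875.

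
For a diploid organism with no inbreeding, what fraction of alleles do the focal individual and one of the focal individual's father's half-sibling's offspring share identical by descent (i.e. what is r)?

0.0625

Each parent–offspring link contributes a factor of 1/2, and independent paths through distinct common ancestors add.
Half first cousins share one grandparent — one path of length 4: r = (1/2)^4 = 1/16.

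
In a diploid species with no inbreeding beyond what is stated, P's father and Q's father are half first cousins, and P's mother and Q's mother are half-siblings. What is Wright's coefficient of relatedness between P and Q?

0.078125

Wright's path rule: contributions from independent ancestry routes add.
P and Q are related in two ways: half second cousins through their fathers (r = 1/64) and half first cousins through their mothers (r = 1/16).
r = 1/64 + 1/16 = 0.078125.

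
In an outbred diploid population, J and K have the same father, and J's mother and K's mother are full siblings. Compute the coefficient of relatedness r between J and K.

Wright's path rule: contributions from independent ancestry routes add.
J and K are related in two ways: half-sibs through their shared father (r = 1/4) and first cousins through their mothers (r = 1/8).
r = 1/4 + 1/8 = 3/8 = 0.375.

0.375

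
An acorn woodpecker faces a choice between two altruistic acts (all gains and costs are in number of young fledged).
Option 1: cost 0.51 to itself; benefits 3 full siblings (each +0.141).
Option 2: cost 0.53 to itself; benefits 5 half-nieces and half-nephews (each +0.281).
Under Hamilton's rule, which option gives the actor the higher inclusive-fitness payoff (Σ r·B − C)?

Option 1

Option 1: r to a full sibling = 0.5.
Option 1: Σ r·B − C = (3·0.5·0.141) − 0.51 = -0.2985.
Option 2: r to a half-niece or half-nephew = 0.125.
Option 2: Σ r·B − C = (5·0.125·0.281) − 0.53 = -0.354375.
Option 1 has the higher net inclusive-fitness payoff.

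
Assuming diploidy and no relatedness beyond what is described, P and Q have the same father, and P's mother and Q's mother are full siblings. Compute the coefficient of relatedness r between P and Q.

0.375

With two independent routes of shared ancestry, r is the sum of the two contributions.
P and Q are related in two ways: half-sibs through their shared father (r = 1/4) and first cousins through their mothers (r = 1/8).
r = 1/4 + 1/8 = 3/8 = 0.375.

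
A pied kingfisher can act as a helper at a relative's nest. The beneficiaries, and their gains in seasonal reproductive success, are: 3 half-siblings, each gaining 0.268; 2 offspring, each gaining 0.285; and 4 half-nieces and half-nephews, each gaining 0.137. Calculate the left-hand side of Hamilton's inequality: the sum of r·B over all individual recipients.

r to a half-sibling = 1/4 (half-sibs share one parent — one path of length 2: r = (1/2)^2 = 1/4).
r to an offspring = 1/2 (one parent–offspring link: r = (1/2)^1 = 1/2).
r to a half-niece or half-nephew = 1/8 (half-aunt/uncle↔niece/nephew: one path of length 3: r = (1/2)^3 = 1/8).
Summing one r·B term per recipient: 3·0.25·0.268 + 2·0.5·0.285 + 4·0.125·0.137 = 0.5545.

0.5545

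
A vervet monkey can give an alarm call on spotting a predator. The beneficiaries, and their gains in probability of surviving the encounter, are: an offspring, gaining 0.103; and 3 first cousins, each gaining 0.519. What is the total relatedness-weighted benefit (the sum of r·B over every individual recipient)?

0.246125

r to an offspring = 1/2 (one parent–offspring link: r = (1/2)^1 = 1/2).
r to a first cousin = 1/8 (first cousins share one grandparent pair — two paths of length 4: r = 2·(1/2)^4 = 1/8).
Summing one r·B term per recipient: 1·0.5·0.103 + 3·0.125·0.519 = 0.246125.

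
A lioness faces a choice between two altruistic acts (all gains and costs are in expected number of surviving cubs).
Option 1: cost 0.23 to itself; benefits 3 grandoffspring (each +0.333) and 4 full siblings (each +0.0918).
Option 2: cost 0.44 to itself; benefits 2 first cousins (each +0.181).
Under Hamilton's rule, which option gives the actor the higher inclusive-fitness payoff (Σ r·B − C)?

Option 1: r to a grandoffspring = 0.25.
Option 1: r to a full sibling = 0.5.
Option 1: Σ r·B − C = (3·0.25·0.333 + 4·0.5·0.0918) − 0.23 = 0.20335.
Option 2: r to a first cousin = 0.125.
Option 2: Σ r·B − C = (2·0.125·0.181) − 0.44 = -0.39475.
Option 1 has the higher net inclusive-fitness payoff.

Option 1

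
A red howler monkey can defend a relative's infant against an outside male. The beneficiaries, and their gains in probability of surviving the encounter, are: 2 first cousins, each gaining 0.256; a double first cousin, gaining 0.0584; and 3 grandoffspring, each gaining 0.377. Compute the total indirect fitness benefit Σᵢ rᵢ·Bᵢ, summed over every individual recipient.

r to a first cousin = 1/8 (first cousins share one grandparent pair — two paths of length 4: r = 2·(1/2)^4 = 1/8).
r to a double first cousin = 0.25 (double first cousins share both grandparent pairs — four paths of length 4: r = 4·(1/2)^4 = 1/4).
r to a grandoffspring = 0.25 (two parent–offspring links: r = (1/2)^2 = 1/4).
Summing one r·B term per recipient: 2·0.125·0.256 + 1·0.25·0.0584 + 3·0.25·0.377 = 0.36135.

0.36135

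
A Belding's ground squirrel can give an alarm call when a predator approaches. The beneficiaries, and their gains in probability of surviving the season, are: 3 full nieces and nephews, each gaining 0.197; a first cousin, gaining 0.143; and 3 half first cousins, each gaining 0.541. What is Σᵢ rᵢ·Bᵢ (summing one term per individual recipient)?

r to a full niece or nephew = 1/4 (full aunt/uncle↔niece/nephew: two paths of length 3 through the shared grandparent pair: r = 2·(1/2)^3 = 1/4).
r to a first cousin = 0.125 (first cousins share one grandparent pair — two paths of length 4: r = 2·(1/2)^4 = 1/8).
r to a half first cousin = 0.0625 (half first cousins share one grandparent — one path of length 4: r = (1/2)^4 = 1/16).
Summing one r·B term per recipient: 3·0.25·0.197 + 1·0.125·0.143 + 3·0.0625·0.541 = 0.2670625.

0.2670625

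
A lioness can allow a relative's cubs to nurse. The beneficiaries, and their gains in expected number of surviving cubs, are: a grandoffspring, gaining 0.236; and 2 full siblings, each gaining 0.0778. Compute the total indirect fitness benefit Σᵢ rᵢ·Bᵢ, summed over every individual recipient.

0.1368

r to a grandoffspring = 1/4 (two parent–offspring links: r = (1/2)^2 = 1/4).
r to a full sibling = 1/2 (full sibs share both parents — two paths of length 2: r = 2·(1/2)^2 = 1/2).
Summing one r·B term per recipient: 1·0.25·0.236 + 2·0.5·0.0778 = 0.1368.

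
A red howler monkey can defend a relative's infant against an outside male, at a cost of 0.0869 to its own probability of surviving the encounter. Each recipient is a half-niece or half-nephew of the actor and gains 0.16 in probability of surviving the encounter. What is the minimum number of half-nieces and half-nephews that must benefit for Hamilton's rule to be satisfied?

r to a half-niece or half-nephew = 0.125 (half-aunt/uncle↔niece/nephew: one path of length 3: r = (1/2)^3 = 1/8).
Hamilton's rule: n·r·B > C  ⇒  n > C/(r·B) = 0.0869/(0.125·0.16) = 4.345.
The smallest integer exceeding 4.345 is 5.

5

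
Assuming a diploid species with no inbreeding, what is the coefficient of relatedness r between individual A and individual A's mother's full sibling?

Each parent–offspring link contributes a factor of 1/2, and independent paths through distinct common ancestors add.
Full aunt/uncle↔niece/nephew: two paths of length 3 through the shared grandparent pair: r = 2·(1/2)^3 = 1/4.

0.25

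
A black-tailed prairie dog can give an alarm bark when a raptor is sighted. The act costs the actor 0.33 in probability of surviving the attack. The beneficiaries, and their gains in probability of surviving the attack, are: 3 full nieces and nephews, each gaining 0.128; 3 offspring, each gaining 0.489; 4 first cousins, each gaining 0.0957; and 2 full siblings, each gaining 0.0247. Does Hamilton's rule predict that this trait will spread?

Yes

Hamilton's rule: the trait is favored when the sum of r·B over every recipient exceeds the actor's cost C.
r to a full niece or nephew = 0.25 (full aunt/uncle↔niece/nephew: two paths of length 3 through the shared grandparent pair: r = 2·(1/2)^3 = 1/4).
r to an offspring = 0.5 (one parent–offspring link: r = (1/2)^1 = 1/2).
r to a first cousin = 1/8 (first cousins share one grandparent pair — two paths of length 4: r = 2·(1/2)^4 = 1/8).
r to a full sibling = 1/2 (full sibs share both parents — two paths of length 2: r = 2·(1/2)^2 = 1/2).
Summing one r·B term per recipient: 3·0.25·0.128 + 3·0.5·0.489 + 4·0.125·0.0957 + 2·0.5·0.0247 = 0.90205.
0.90205 > 0.33: the indirect benefit exceeds the cost.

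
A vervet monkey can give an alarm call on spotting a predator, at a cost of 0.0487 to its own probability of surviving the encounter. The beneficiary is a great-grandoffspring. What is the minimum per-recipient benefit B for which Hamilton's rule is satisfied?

0.3896

r to a great-grandoffspring = 0.125 (three parent–offspring links: r = (1/2)^3 = 1/8).
Hamilton's rule with n recipients of equal r: n·r·B > C, so B > C/(n·r) = 0.0487/(1·0.125) = 0.3896.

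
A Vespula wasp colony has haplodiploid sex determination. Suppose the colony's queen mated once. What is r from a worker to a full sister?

Haplodiploid full sisters inherit their father's entire haploid genome identically (contributing 1/2) and on average half of their mother's contribution (1/2 · 1/2 = 1/4); r = 1/2 + 1/4 = 3/4.

0.75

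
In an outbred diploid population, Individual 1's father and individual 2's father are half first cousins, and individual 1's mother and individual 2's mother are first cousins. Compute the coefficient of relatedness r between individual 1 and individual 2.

0.046875

Independent pedigree routes through distinct common ancestors add.
Individual 1 and individual 2 are related in two ways: half second cousins through their fathers (r = 1/64) and second cousins through their mothers (r = 1/32).
r = 1/64 + 1/32 = 3/64 = 0.046875.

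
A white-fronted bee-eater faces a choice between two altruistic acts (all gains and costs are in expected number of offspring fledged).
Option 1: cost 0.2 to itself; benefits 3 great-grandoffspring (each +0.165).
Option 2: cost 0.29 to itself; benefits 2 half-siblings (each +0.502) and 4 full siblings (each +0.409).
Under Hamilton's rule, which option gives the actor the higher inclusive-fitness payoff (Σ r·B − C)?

Option 1: r to a great-grandoffspring = 0.125.
Option 1: Σ r·B − C = (3·0.125·0.165) − 0.2 = -0.138125.
Option 2: r to a half-sibling = 0.25.
Option 2: r to a full sibling = 0.5.
Option 2: Σ r·B − C = (2·0.25·0.502 + 4·0.5·0.409) − 0.29 = 0.779.
Option 2 has the higher net inclusive-fitness payoff.

Option 2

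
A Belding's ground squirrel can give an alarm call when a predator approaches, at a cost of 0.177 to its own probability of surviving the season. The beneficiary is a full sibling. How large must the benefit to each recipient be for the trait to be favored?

r to a full sibling = 0.5 (full sibs share both parents — two paths of length 2: r = 2·(1/2)^2 = 1/2).
Hamilton's rule with n recipients of equal r: n·r·B > C, so B > C/(n·r) = 0.177/(1·0.5) = 0.354.

0.354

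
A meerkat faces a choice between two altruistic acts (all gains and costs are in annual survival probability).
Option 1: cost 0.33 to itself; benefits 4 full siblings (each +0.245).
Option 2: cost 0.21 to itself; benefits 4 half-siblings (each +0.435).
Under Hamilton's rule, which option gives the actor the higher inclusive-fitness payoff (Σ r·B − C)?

Option 2

Option 1: r to a full sibling = 0.5.
Option 1: Σ r·B − C = (4·0.5·0.245) − 0.33 = 0.16.
Option 2: r to a half-sibling = 0.25.
Option 2: Σ r·B − C = (4·0.25·0.435) − 0.21 = 0.225.
Option 2 has the higher net inclusive-fitness payoff.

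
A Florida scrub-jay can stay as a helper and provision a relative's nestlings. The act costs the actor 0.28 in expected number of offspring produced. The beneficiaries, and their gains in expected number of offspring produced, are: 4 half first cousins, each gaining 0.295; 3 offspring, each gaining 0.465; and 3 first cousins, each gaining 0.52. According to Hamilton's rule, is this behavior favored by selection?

Hamilton's rule: the trait is favored when the sum of r·B over every recipient exceeds the actor's cost C.
r to a half first cousin = 0.0625 (half first cousins share one grandparent — one path of length 4: r = (1/2)^4 = 1/16).
r to an offspring = 1/2 (one parent–offspring link: r = (1/2)^1 = 1/2).
r to a first cousin = 0.125 (first cousins share one grandparent pair — two paths of length 4: r = 2·(1/2)^4 = 1/8).
Summing one r·B term per recipient: 4·0.0625·0.295 + 3·0.5·0.465 + 3·0.125·0.52 = 0.96625.
0.96625 > 0.28: the indirect benefit exceeds the cost.

Yes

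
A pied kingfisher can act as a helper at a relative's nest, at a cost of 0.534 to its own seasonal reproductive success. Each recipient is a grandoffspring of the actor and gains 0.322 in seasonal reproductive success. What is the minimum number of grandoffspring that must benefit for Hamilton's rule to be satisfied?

7

r to a grandoffspring = 0.25 (two parent–offspring links: r = (1/2)^2 = 1/4).
Hamilton's rule: n·r·B > C  ⇒  n > C/(r·B) = 0.534/(0.25·0.322) = 6.634.
The smallest integer exceeding 6.634 is 7.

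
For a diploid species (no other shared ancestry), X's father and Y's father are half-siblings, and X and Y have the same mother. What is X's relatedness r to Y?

With two independent routes of shared ancestry, r is the sum of the two contributions.
X and Y are related in two ways: half first cousins through their fathers (r = 1/16) and half-sibs through their shared mother (r = 1/4).
r = 1/16 + 1/4 = 5/16 = 0.3125.

0.3125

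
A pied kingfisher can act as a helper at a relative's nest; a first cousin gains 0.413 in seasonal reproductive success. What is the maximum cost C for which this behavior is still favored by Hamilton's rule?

r to a first cousin = 1/8 (first cousins share one grandparent pair — two paths of length 4: r = 2·(1/2)^4 = 1/8).
Hamilton's rule: n·r·B > C, so the trait is favored while C < n·r·B = 1·0.125·0.413 = 0.051625.

0.051625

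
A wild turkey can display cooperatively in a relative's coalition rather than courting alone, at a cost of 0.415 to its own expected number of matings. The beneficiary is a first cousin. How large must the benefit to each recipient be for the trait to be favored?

3.32

r to a first cousin = 0.125 (first cousins share one grandparent pair — two paths of length 4: r = 2·(1/2)^4 = 1/8).
Hamilton's rule with n recipients of equal r: n·r·B > C, so B > C/(n·r) = 0.415/(1·0.125) = 3.32.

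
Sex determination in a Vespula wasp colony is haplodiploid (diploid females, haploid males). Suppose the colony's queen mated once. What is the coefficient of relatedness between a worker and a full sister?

0.75

Haplodiploid full sisters inherit their father's entire haploid genome identically (contributing 1/2) and on average half of their mother's contribution (1/2 · 1/2 = 1/4); r = 1/2 + 1/4 = 3/4.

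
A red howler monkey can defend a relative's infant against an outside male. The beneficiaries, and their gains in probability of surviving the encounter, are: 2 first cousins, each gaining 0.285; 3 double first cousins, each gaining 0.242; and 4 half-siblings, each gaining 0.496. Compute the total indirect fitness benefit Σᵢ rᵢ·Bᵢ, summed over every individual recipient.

0.74875

r to a first cousin = 1/8 (first cousins share one grandparent pair — two paths of length 4: r = 2·(1/2)^4 = 1/8).
r to a double first cousin = 0.25 (double first cousins share both grandparent pairs — four paths of length 4: r = 4·(1/2)^4 = 1/4).
r to a half-sibling = 0.25 (half-sibs share one parent — one path of length 2: r = (1/2)^2 = 1/4).
Summing one r·B term per recipient: 2·0.125·0.285 + 3·0.25·0.242 + 4·0.25·0.496 = 0.74875.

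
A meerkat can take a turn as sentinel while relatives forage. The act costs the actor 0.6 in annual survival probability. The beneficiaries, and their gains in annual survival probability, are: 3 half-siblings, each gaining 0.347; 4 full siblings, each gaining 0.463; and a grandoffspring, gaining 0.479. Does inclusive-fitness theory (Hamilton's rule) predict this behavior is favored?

Hamilton's rule: the trait is favored when the sum of r·B over every recipient exceeds the actor's cost C.
r to a half-sibling = 0.25 (half-sibs share one parent — one path of length 2: r = (1/2)^2 = 1/4).
r to a full sibling = 0.5 (full sibs share both parents — two paths of length 2: r = 2·(1/2)^2 = 1/2).
r to a grandoffspring = 0.25 (two parent–offspring links: r = (1/2)^2 = 1/4).
Summing one r·B term per recipient: 3·0.25·0.347 + 4·0.5·0.463 + 1·0.25·0.479 = 1.306.
1.306 > 0.6: the indirect benefit exceeds the cost.

Yes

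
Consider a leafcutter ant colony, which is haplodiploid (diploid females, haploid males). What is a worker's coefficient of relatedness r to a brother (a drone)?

0.25

Her haploid brother carries none of their father's genes and a random half of their mother's genome; that half matches the maternal half of her own genome with probability 1/2: r = 1/2 · 1/2 = 1/4.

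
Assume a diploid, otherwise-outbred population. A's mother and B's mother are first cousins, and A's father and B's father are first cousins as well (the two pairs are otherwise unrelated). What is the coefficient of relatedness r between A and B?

0.0625

Independent pedigree routes through distinct common ancestors add.
A and B are related in two ways: second cousins through their mothers (r = 1/32) and second cousins through their fathers (r = 1/32).
r = 1/32 + 1/32 = 1/16 = 0.0625.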